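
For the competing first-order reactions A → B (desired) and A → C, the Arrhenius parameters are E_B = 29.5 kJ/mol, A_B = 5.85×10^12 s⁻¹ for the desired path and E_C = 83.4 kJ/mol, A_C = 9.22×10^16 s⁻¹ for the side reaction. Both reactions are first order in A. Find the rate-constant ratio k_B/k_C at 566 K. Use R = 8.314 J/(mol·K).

k_B/k_C = (A_B/A_C)·exp[−(E_B−E_C)/(RT)] = (A_B/A_C)·exp[(E_C−E_B)/(RT)].
(E_C−E_B)/(RT) = (83.4−29.5)×10³/(8.314×566) = 53900/4706 = 11.45.
k_B/k_C = (5.85×10^12/9.22×10^16)·exp(11.45) = 6.345×10^-5 × 94290 = 5.98.
Since E_B < E_C, lowering the temperature improves selectivity toward B.

5.98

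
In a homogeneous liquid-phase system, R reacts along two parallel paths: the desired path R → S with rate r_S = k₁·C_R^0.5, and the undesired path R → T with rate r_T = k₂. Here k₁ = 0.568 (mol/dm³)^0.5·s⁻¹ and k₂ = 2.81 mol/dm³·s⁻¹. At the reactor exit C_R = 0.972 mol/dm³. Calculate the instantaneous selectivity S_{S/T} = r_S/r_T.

S_{S/T} = r_S/r_T = (k₁·C_R^0.5)/(k₂) = (k₁/k₂)·C_R^0.5.
= (0.568×0.9720^0.5) / (2.81) = 0.5600/2.810 = 0.199.
Since the desired path is higher order in R, keeping C_R high (PFR or concentrated feed) favours S.

0.199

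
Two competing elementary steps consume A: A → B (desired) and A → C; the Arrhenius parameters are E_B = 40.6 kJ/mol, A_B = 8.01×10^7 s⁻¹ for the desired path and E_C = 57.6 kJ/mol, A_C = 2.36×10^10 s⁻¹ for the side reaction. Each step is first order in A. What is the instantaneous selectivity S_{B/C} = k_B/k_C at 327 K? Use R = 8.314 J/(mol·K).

k_B/k_C = (A_B/A_C)·exp[−(E_B−E_C)/(RT)] = (A_B/A_C)·exp[(E_C−E_B)/(RT)].
(E_C−E_B)/(RT) = (57.6−40.6)×10³/(8.314×327) = 17000/2719 = 6.253.
k_B/k_C = (8.01×10^7/2.36×10^10)·exp(6.253) = 0.003394 × 519.6 = 1.76.
Since E_B < E_C, lowering the temperature improves selectivity toward B.

1.76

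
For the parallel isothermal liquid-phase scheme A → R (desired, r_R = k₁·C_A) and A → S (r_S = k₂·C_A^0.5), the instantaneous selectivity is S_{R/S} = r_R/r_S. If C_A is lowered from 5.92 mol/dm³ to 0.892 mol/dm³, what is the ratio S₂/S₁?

S_{R/S} = (k₁/k₂)·C_A^0.5, so S₂/S₁ = (C_{A,2}/C_{A,1})^0.5.
= (0.892/5.92)^0.5 = (0.1507)^0.5 = 0.388.
Selectivity toward R falls as C_A falls — high-concentration operation is favoured.

0.388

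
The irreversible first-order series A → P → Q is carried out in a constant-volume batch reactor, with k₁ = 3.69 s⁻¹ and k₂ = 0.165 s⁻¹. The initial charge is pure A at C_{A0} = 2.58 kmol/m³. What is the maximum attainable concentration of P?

For a first-order series the maximum intermediate yield is C_{P,max}/C_{A0} = (k₁/k₂)^[k₂/(k₂−k₁)].
= (3.69/0.165)^(0.165/(0.165−3.69)) = (22.36)^(-0.04681) = 0.8646.
C_{P,max} = 0.8646×2.58 = 2.23 kmol/m³.

2.23 kmol/m³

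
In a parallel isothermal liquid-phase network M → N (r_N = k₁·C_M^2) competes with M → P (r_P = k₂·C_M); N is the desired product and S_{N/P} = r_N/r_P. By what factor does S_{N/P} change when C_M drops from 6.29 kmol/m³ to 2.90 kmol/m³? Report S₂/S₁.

S_{N/P} = (k₁/k₂)·C_M, so S₂/S₁ = (C_{M,2}/C_{M,1}).
= 2.90/6.29 = 0.461.

0.461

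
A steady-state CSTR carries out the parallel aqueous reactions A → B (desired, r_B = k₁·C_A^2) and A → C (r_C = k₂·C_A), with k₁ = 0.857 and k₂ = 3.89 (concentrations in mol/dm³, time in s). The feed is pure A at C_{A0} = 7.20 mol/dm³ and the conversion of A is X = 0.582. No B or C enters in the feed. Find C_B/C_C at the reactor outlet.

0.663

Exit C_A = C_{A0}(1−X) = 7.20×0.418 = 3.010 mol/dm³.
In a CSTR the entire volume is at exit conditions, so r_B = 0.857×3.010^2 = 7.762 and r_C = 3.89×3.010 = 11.71.
Overall selectivity = C_B/C_C = r_Bτ/(r_Cτ) = r_B/r_C = 0.663.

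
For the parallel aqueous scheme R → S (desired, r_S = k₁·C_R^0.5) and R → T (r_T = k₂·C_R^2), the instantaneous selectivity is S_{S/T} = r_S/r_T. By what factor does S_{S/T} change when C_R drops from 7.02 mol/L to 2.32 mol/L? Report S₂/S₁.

5.26

S_{S/T} = (k₁/k₂)·C_R^-1.5, so S₂/S₁ = (C_{R,2}/C_{R,1})^-1.5.
= (2.32/7.02)^(-1.5) = (0.3305)^(-1.5) = 5.26.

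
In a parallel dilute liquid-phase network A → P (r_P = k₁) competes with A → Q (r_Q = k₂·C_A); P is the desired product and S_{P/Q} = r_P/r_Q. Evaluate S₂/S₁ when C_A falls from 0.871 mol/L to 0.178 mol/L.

S_{P/Q} = (k₁/k₂)·C_A⁻¹, so S₂/S₁ = (C_{A,2}/C_{A,1})⁻¹.
= 0.871/0.178 = 4.89.

4.89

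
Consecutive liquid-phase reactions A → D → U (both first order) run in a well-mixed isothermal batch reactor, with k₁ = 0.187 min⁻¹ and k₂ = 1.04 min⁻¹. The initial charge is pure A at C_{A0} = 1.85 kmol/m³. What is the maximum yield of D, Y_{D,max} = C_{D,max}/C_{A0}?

0.123

For a first-order series the maximum intermediate yield is C_{D,max}/C_{A0} = (k₁/k₂)^[k₂/(k₂−k₁)].
= (0.187/1.04)^(1.04/(1.04−0.187)) = (0.1798)^(1.219) = 0.1234.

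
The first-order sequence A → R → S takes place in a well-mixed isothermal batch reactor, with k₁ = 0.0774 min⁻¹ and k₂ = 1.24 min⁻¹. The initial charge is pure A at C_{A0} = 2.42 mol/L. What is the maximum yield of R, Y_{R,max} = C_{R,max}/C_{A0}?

At the optimum, C_{R,max}/C_{A0} = (k₁/k₂)^[k₂/(k₂−k₁)].
= (0.0774/1.24)^(1.24/(1.24−0.0774)) = (0.06242)^(1.067) = 0.05189.

0.0519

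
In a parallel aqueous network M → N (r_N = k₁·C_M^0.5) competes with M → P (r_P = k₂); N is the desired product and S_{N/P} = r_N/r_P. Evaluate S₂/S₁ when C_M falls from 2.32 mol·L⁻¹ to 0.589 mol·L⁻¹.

S_{N/P} = (k₁/k₂)·C_M^0.5, so S₂/S₁ = (C_{M,2}/C_{M,1})^0.5.
= (0.589/2.32)^0.5 = (0.2539)^0.5 = 0.504.

0.504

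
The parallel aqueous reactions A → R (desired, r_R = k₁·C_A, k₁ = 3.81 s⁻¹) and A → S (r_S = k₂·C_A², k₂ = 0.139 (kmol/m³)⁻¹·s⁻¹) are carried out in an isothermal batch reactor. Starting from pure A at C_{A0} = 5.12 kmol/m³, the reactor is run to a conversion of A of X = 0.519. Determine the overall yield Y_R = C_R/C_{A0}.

0.456

C_A = C_{A0}(1−X) = 2.463 kmol/m³.
Along a PFR/batch, dC_R/dC_A = −r_R/(r_R+r_S) = −k₁/(k₁+k₂·C_A).
Integrating from C_{A0} to C_A: C_R = (3.81/0.139)·ln[(3.81+0.139·5.12)/(3.81+0.139·2.46)] = 27.41·ln(4.522/4.152) = 2.336 kmol/m³.
Y_R = C_R/C_{A0} = 2.336/5.12 = 0.456.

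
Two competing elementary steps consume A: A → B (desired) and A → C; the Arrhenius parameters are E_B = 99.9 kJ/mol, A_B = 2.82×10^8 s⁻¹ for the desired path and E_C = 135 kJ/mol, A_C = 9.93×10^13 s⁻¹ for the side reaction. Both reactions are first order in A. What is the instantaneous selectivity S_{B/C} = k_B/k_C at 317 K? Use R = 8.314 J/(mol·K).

With equal orders, S_{B/C} = k_B/k_C = (A_B/A_C)·exp[(E_C−E_B)/(RT)].
(E_C−E_B)/(RT) = (135−99.9)×10³/(8.314×317) = 35100/2636 = 13.32.
k_B/k_C = (2.82×10^8/9.93×10^13)·exp(13.32) = 2.840×10^-6 × 6.080×10^5 = 1.73.

1.73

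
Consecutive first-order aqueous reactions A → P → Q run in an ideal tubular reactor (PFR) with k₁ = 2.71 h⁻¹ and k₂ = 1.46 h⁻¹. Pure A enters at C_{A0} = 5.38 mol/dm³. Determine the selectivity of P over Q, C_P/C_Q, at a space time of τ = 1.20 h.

The intermediate concentration in a first-order A→B→C sequence is C_P = k₁C_{A0}(e^(−k₁τ) − e^(−k₂τ))/(k₂−k₁).
e^(−k₁τ) = e^(−2.71×1.20) = e^(−3.252) = 0.03870; e^(−k₂τ) = e^(−1.752) = 0.1734.
C_P = 2.71×5.38/(1.46−2.71) × (0.03870−0.1734) = (-11.66)×(-0.1347) = 1.571 mol/dm³.
C_A = C_{A0}e^(−k₁τ) = 0.2082 mol/dm³, so C_Q = C_{A0}−C_A−C_P = 3.600 mol/dm³; C_P/C_Q = 0.436.

0.436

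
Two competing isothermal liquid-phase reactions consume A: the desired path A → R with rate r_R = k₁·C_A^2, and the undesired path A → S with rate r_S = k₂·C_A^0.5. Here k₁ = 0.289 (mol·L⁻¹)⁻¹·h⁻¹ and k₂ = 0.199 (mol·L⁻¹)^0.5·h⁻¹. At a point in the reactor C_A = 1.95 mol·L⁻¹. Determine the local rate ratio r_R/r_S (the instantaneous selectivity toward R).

3.95

S_{R/S} = r_R/r_S = (k₁·C_A^2)/(k₂·C_A^0.5) = (k₁/k₂)·C_A^1.5.
= (0.289×1.950^2) / (0.199×1.950^0.5) = 1.099/0.2779 = 3.95.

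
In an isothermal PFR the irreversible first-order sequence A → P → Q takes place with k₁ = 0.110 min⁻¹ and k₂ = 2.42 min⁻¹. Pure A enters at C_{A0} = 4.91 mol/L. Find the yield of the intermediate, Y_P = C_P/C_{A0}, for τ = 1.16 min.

Solving the coupled first-order balances gives C_P(τ) = [k₁/(k₂−k₁)]·C_{A0}·(e^(−k₁τ) − e^(−k₂τ)).
e^(−k₁τ) = e^(−0.110×1.16) = e^(−0.1276) = 0.8802; e^(−k₂τ) = e^(−2.807) = 0.06037.
C_P = 0.110×4.91/(2.42−0.110) × (0.8802−0.06037) = 0.2338×0.8198 = 0.1917 mol/L.
Y_P = C_P/C_{A0} = 0.1917/4.91 = 0.0390.

0.0390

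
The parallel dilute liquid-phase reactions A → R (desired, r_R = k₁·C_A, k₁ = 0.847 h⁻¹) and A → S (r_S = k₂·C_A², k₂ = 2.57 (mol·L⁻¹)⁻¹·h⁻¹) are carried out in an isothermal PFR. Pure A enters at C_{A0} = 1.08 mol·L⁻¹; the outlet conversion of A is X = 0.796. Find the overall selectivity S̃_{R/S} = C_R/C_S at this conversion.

0.565

C_A = C_{A0}(1−X) = 0.2203 mol·L⁻¹.
Along a PFR/batch, dC_R/dC_A = −r_R/(r_R+r_S) = −k₁/(k₁+k₂·C_A).
Integrating from C_{A0} to C_A: C_R = (0.847/2.57)·ln[(0.847+2.57·1.08)/(0.847+2.57·0.220)] = 0.3296·ln(3.623/1.413) = 0.3102 mol·L⁻¹.
C_S = (C_{A0}−C_A)−C_R = 0.5494 mol·L⁻¹; S̃_{R/S} = 0.3102/0.5494 = 0.565.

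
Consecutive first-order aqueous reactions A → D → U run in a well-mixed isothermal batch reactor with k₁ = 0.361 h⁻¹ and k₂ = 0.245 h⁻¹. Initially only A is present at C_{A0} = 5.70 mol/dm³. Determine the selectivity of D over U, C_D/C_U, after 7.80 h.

Solving the coupled first-order balances gives C_D(t) = [k₁/(k₂−k₁)]·C_{A0}·(e^(−k₁t) − e^(−k₂t)).
e^(−k₁t) = e^(−0.361×7.80) = e^(−2.816) = 0.05986; e^(−k₂t) = e^(−1.911) = 0.1479.
C_D = 0.361×5.70/(0.245−0.361) × (0.05986−0.1479) = (-17.74)×(-0.08808) = 1.562 mol/dm³.
C_A = C_{A0}e^(−k₁t) = 0.3412 mol/dm³, so C_U = C_{A0}−C_A−C_D = 3.796 mol/dm³; C_D/C_U = 0.412.

0.412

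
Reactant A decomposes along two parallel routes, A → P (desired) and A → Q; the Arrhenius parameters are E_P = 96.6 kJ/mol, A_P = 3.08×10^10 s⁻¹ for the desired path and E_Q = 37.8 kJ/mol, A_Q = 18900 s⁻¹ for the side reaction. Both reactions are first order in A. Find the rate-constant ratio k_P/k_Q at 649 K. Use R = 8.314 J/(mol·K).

30.2

Since both paths have the same order in A, the concentration cancels and S_{P/Q} = k_P/k_Q = (A_P/A_Q)·exp[(E_Q−E_P)/(RT)].
(E_Q−E_P)/(RT) = (37.8−96.6)×10³/(8.314×649) = -58800/5396 = -10.90.
k_P/k_Q = (3.08×10^10/18900)·exp(-10.90) = 1.630×10^6 × 1.851×10^-5 = 30.2.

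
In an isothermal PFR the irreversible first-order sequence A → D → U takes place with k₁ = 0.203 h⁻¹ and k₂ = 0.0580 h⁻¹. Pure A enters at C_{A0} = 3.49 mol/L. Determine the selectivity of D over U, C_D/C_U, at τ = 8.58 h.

2.77

Solving the coupled first-order balances gives C_D(τ) = [k₁/(k₂−k₁)]·C_{A0}·(e^(−k₁τ) − e^(−k₂τ)).
e^(−k₁τ) = e^(−0.203×8.58) = e^(−1.742) = 0.1752; e^(−k₂τ) = e^(−0.4976) = 0.6080.
C_D = 0.203×3.49/(0.0580−0.203) × (0.1752−0.6080) = (-4.886)×(-0.4327) = 2.114 mol/L.
C_A = C_{A0}e^(−k₁τ) = 0.6115 mol/L, so C_U = C_{A0}−C_A−C_D = 0.7641 mol/L; C_D/C_U = 2.77.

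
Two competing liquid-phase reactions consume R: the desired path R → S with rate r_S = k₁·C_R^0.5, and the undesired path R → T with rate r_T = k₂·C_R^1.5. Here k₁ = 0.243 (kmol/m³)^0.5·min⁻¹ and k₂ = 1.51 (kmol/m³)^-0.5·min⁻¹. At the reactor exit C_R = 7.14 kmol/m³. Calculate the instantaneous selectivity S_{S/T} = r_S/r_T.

S_{S/T} = r_S/r_T = (k₁·C_R^0.5)/(k₂·C_R^1.5) = (k₁/k₂)·C_R⁻¹.
= (0.243×7.140^0.5) / (1.51×7.140^1.5) = 0.6493/28.81 = 0.0225.
The undesired path is higher order in R, so low C_R (CSTR or dilute feed) favours S.

0.0225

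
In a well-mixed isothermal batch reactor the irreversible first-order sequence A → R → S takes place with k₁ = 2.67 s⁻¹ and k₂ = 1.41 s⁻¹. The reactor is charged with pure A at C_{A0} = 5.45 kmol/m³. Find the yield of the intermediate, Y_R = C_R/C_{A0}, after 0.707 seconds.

0.461

Solving the coupled first-order balances gives C_R(t) = [k₁/(k₂−k₁)]·C_{A0}·(e^(−k₁t) − e^(−k₂t)).
e^(−k₁t) = e^(−2.67×0.707) = e^(−1.888) = 0.1514; e^(−k₂t) = e^(−0.9969) = 0.3690.
C_R = 2.67×5.45/(1.41−2.67) × (0.1514−0.3690) = (-11.55)×(-0.2176) = 2.513 kmol/m³.
Y_R = C_R/C_{A0} = 2.513/5.45 = 0.461.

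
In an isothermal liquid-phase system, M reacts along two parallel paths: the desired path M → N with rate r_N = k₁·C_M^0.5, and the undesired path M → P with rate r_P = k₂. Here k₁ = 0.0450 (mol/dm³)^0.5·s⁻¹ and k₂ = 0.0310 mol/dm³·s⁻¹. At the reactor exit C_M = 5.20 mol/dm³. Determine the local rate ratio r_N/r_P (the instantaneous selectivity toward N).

S_{N/P} = r_N/r_P = (k₁·C_M^0.5)/(k₂) = (k₁/k₂)·C_M^0.5.
= (0.0450×5.200^0.5) / (0.0310) = 0.1026/0.03100 = 3.31.
Since the desired path is higher order in M, keeping C_M high (PFR or concentrated feed) favours N.

3.31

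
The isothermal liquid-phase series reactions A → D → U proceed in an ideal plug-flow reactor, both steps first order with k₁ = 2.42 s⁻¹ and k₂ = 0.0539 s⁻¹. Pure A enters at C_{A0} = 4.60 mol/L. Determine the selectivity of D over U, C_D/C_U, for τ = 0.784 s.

36.0

For first-order series with pure A initially, C_D(τ) = k₁C_{A0}/(k₂−k₁)·(e^(−k₁τ) − e^(−k₂τ)).
e^(−k₁τ) = e^(−2.42×0.784) = e^(−1.897) = 0.1500; e^(−k₂τ) = e^(−0.04226) = 0.9586.
C_D = 2.42×4.60/(0.0539−2.42) × (0.1500−0.9586) = (-4.705)×(-0.8086) = 3.805 mol/L.
C_A = C_{A0}e^(−k₁τ) = 0.6899 mol/L, so C_U = C_{A0}−C_A−C_D = 0.1056 mol/L; C_D/C_U = 36.0.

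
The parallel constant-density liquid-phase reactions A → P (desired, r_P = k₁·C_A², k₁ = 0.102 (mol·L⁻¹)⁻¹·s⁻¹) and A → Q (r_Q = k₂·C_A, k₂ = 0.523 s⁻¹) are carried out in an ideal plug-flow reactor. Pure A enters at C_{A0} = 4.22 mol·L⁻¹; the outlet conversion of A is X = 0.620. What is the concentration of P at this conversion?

0.933 mol·L⁻¹

C_A = C_{A0}(1−X) = 1.604 mol·L⁻¹.
Along a PFR/batch, dC_Q/dC_A = −r_Q/(r_P+r_Q) = −k₂/(k₂+k₁·C_A).
Integrating from C_{A0} to C_A: C_Q = (0.523/0.102)·ln[(0.523+0.102·4.22)/(0.523+0.102·1.60)] = 5.127·ln(0.9534/0.6866) = 1.684 mol·L⁻¹.
Then C_P = (C_{A0}−C_A) − C_Q = 2.616 − 1.684 = 0.9327 mol·L⁻¹.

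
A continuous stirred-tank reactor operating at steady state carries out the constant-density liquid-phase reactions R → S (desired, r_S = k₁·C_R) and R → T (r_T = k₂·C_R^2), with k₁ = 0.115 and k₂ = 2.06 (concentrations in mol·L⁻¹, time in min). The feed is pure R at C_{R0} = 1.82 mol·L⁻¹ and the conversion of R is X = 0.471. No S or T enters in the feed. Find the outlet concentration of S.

0.0470 mol·L⁻¹

Exit C_R = C_{R0}(1−X) = 1.82×0.529 = 0.9628 mol·L⁻¹.
Rates in a CSTR are evaluated at the outlet concentration: r_S = 0.115×0.9628 = 0.1107, r_T = 2.06×0.9628^2 = 1.910.
Fraction of consumed R going to S: r_S/(r_S+r_T) = 0.05481.
C_S = 0.05481·C_{R0}·X = 0.05481×1.82×0.471 = 0.0470 mol·L⁻¹.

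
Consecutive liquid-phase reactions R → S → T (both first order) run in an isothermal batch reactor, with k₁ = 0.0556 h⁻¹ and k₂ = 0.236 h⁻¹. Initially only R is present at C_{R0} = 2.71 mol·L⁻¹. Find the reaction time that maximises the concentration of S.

For first-order series the maximum of C_S occurs at t_opt = ln(k₂/k₁)/(k₂−k₁).
= ln(0.236/0.0556)/(0.236−0.0556) = ln(4.245)/0.1804 = 1.446/0.1804 = 8.01 h.

8.01 h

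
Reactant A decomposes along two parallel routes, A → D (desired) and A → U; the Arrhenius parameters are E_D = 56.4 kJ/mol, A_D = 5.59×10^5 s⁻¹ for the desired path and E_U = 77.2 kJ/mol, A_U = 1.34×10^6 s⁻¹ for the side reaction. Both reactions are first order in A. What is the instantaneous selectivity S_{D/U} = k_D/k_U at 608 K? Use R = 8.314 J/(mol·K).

Since both paths have the same order in A, the concentration cancels and S_{D/U} = k_D/k_U = (A_D/A_U)·exp[(E_U−E_D)/(RT)].
(E_U−E_D)/(RT) = (77.2−56.4)×10³/(8.314×608) = 20800/5055 = 4.115.
k_D/k_U = (5.59×10^5/1.34×10^6)·exp(4.115) = 0.4172 × 61.24 = 25.5.

25.5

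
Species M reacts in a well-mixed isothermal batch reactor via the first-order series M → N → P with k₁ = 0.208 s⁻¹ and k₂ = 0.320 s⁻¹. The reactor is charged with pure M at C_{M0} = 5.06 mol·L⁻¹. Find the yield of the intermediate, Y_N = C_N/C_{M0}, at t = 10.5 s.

0.145

For first-order series with pure M initially, C_N(t) = k₁C_{M0}/(k₂−k₁)·(e^(−k₁t) − e^(−k₂t)).
e^(−k₁t) = e^(−0.208×10.5) = e^(−2.184) = 0.1126; e^(−k₂t) = e^(−3.360) = 0.03474.
C_N = 0.208×5.06/(0.320−0.208) × (0.1126−0.03474) = 9.397×0.07786 = 0.7316 mol·L⁻¹.
Y_N = C_N/C_{M0} = 0.7316/5.06 = 0.145.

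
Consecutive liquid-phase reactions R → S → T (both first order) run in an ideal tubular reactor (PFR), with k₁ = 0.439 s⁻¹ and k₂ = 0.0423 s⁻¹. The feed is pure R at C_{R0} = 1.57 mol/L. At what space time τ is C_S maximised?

For first-order series the maximum of C_S occurs at τ_opt = ln(k₂/k₁)/(k₂−k₁).
= ln(0.0423/0.439)/(0.0423−0.439) = ln(0.09636)/-0.3967 = -2.340/-0.3967 = 5.90 s.

5.90 s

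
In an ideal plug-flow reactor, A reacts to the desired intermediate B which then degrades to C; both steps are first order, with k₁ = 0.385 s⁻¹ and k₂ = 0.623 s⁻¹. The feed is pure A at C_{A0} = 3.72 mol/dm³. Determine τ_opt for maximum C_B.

2.02 s

The intermediate peaks when r₁ = r₂, i.e. k₁e^(−k₁τ) = k₂e^(−k₂τ), giving τ_opt = ln(k₂/k₁)/(k₂−k₁).
= ln(0.623/0.385)/(0.623−0.385) = ln(1.618)/0.2380 = 0.4813/0.2380 = 2.02 s.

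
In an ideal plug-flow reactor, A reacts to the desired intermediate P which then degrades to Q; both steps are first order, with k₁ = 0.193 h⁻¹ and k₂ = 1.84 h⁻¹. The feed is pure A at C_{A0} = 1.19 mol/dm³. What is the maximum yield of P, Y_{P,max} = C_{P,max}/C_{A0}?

0.0805

At the optimum, C_{P,max}/C_{A0} = (k₁/k₂)^[k₂/(k₂−k₁)].
= (0.193/1.84)^(1.84/(1.84−0.193)) = (0.1049)^(1.117) = 0.08054.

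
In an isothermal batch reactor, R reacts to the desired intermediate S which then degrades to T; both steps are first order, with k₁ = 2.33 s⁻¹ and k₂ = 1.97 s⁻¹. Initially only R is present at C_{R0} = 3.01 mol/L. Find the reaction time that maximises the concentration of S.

The intermediate peaks when r₁ = r₂, i.e. k₁e^(−k₁t) = k₂e^(−k₂t), giving t_opt = ln(k₂/k₁)/(k₂−k₁).
= ln(1.97/2.33)/(1.97−2.33) = ln(0.8455)/-0.3600 = -0.1678/-0.3600 = 0.466 s.

0.466 s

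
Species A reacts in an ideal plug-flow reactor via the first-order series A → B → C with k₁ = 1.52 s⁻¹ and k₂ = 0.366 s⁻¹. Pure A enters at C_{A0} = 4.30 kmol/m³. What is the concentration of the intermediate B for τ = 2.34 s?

The intermediate concentration in a first-order A→B→C sequence is C_B = k₁C_{A0}(e^(−k₁τ) − e^(−k₂τ))/(k₂−k₁).
e^(−k₁τ) = e^(−1.52×2.34) = e^(−3.557) = 0.02853; e^(−k₂τ) = e^(−0.8564) = 0.4247.
C_B = 1.52×4.30/(0.366−1.52) × (0.02853−0.4247) = (-5.664)×(-0.3961) = 2.244 kmol/m³.

2.24 kmol/m³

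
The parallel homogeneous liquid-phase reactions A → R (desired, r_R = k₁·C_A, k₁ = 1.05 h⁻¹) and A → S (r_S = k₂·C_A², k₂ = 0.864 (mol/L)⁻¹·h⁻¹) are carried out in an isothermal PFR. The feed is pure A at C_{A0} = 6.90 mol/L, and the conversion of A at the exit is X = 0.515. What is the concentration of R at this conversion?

0.700 mol/L

C_A = C_{A0}(1−X) = 3.347 mol/L.
Along a PFR/batch, dC_R/dC_A = −r_R/(r_R+r_S) = −k₁/(k₁+k₂·C_A).
Integrating from C_{A0} to C_A: C_R = (1.05/0.864)·ln[(1.05+0.864·6.90)/(1.05+0.864·3.35)] = 1.215·ln(7.012/3.941) = 0.7000 mol/L.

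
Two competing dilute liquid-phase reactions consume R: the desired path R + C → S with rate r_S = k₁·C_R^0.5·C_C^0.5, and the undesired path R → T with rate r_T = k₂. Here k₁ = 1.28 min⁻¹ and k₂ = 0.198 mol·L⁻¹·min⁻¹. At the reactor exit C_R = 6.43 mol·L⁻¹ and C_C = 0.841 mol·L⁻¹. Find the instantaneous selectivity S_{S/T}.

15.0

S_{S/T} = r_S/r_T = (k₁·C_R^0.5·C_C^0.5)/(k₂) = (k₁/k₂)·C_R^0.5·C_C^0.5.
= (1.28×6.430^0.5×0.8410^0.5) / (0.198) = 2.977/0.1980 = 15.0.
Since the desired path is higher order in R, keeping C_R high (PFR or concentrated feed) favours S.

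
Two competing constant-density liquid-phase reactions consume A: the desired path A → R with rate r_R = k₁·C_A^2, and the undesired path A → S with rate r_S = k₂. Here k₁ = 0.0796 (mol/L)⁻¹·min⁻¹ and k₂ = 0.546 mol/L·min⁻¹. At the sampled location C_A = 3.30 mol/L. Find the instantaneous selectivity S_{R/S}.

S_{R/S} = r_R/r_S = (k₁·C_A^2)/(k₂) = (k₁/k₂)·C_A^2.
= (0.0796×3.300^2) / (0.546) = 0.8668/0.5460 = 1.59.
Since the desired path is higher order in A, keeping C_A high (PFR or concentrated feed) favours R.

1.59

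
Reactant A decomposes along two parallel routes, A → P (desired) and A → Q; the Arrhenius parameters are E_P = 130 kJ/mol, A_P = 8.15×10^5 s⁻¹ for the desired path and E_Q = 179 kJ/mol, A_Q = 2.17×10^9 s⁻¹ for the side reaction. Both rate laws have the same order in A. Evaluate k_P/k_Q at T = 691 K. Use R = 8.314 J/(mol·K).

k_P/k_Q = (A_P/A_Q)·exp[−(E_P−E_Q)/(RT)] = (A_P/A_Q)·exp[(E_Q−E_P)/(RT)].
(E_Q−E_P)/(RT) = (179−130)×10³/(8.314×691) = 49000/5745 = 8.529.
k_P/k_Q = (8.15×10^5/2.17×10^9)·exp(8.529) = 3.756×10^-4 × 5060 = 1.90.

1.90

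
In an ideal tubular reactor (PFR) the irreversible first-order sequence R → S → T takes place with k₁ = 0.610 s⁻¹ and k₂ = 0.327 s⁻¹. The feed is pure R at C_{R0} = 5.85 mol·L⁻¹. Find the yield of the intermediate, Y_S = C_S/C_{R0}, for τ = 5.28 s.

0.297

The intermediate concentration in a first-order A→B→C sequence is C_S = k₁C_{R0}(e^(−k₁τ) − e^(−k₂τ))/(k₂−k₁).
e^(−k₁τ) = e^(−0.610×5.28) = e^(−3.221) = 0.03992; e^(−k₂τ) = e^(−1.727) = 0.1779.
C_S = 0.610×5.85/(0.327−0.610) × (0.03992−0.1779) = (-12.61)×(-0.1380) = 1.740 mol·L⁻¹.
Y_S = C_S/C_{R0} = 1.740/5.85 = 0.297.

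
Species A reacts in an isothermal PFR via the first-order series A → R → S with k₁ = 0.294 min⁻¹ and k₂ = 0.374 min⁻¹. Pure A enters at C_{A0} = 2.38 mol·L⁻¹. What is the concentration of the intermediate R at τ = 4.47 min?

0.707 mol·L⁻¹

Solving the coupled first-order balances gives C_R(τ) = [k₁/(k₂−k₁)]·C_{A0}·(e^(−k₁τ) − e^(−k₂τ)).
e^(−k₁τ) = e^(−0.294×4.47) = e^(−1.314) = 0.2687; e^(−k₂τ) = e^(−1.672) = 0.1879.
C_R = 0.294×2.38/(0.374−0.294) × (0.2687−0.1879) = 8.746×0.08078 = 0.7066 mol·L⁻¹.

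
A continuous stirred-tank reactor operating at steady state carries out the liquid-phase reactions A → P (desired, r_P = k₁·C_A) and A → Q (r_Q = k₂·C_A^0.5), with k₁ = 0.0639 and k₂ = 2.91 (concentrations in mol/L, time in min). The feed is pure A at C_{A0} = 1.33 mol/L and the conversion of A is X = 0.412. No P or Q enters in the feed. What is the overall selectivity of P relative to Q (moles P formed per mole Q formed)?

0.0194

Exit C_A = C_{A0}(1−X) = 1.33×0.588 = 0.7820 mol/L.
In a CSTR the entire volume is at exit conditions, so r_P = 0.0639×0.7820 = 0.04997 and r_Q = 2.91×0.7820^0.5 = 2.573.
Overall selectivity = C_P/C_Q = r_Pτ/(r_Qτ) = r_P/r_Q = 0.0194.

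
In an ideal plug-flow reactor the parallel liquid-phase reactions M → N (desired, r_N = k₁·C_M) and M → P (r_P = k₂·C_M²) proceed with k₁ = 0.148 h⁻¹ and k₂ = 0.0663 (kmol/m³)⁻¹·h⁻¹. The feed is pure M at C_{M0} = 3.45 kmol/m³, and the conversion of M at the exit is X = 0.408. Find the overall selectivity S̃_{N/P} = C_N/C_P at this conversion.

0.823

C_M = C_{M0}(1−X) = 2.042 kmol/m³.
Along a PFR/batch, dC_N/dC_M = −r_N/(r_N+r_P) = −k₁/(k₁+k₂·C_M).
Integrating from C_{M0} to C_M: C_N = (0.148/0.0663)·ln[(0.148+0.0663·3.45)/(0.148+0.0663·2.04)] = 2.232·ln(0.3767/0.2834) = 0.6354 kmol/m³.
C_P = (C_{M0}−C_M)−C_N = 0.7722 kmol/m³; S̃_{N/P} = 0.6354/0.7722 = 0.823.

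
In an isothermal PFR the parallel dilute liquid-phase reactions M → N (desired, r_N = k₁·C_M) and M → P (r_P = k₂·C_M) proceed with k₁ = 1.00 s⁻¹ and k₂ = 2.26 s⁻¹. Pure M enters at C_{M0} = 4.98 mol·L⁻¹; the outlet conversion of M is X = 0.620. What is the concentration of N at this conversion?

C_M = C_{M0}(1−X) = 1.892 mol·L⁻¹.
Both paths are first order in M, so the instantaneous fraction to N is constant: dC_N/d(−C_M) = k₁/(k₁+k₂) = 0.3067.
C_N = 0.3067·(C_{M0}−C_M) = 0.3067×3.088 = 0.947 mol·L⁻¹.

0.947 mol·L⁻¹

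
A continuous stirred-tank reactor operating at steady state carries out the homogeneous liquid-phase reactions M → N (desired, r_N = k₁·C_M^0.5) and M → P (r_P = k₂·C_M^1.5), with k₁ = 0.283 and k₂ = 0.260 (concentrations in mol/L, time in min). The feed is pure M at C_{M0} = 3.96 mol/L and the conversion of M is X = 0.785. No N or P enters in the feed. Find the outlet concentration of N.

Exit C_M = C_{M0}(1−X) = 3.96×0.215 = 0.8514 mol/L.
Rates in a CSTR are evaluated at the outlet concentration: r_N = 0.283×0.8514^0.5 = 0.2611, r_P = 0.260×0.8514^1.5 = 0.2043.
Fraction of consumed M going to N: r_N/(r_N+r_P) = 0.5611.
C_N = 0.5611·C_{M0}·X = 0.5611×3.96×0.785 = 1.74 mol/L.

1.74 mol/L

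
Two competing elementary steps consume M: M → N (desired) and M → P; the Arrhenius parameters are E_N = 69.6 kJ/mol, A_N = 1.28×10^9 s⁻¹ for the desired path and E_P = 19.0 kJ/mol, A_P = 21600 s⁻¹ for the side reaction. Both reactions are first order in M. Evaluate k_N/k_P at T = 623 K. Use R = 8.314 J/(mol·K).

3.39

k_N/k_P = (A_N/A_P)·exp[−(E_N−E_P)/(RT)] = (A_N/A_P)·exp[(E_P−E_N)/(RT)].
(E_P−E_N)/(RT) = (19.0−69.6)×10³/(8.314×623) = -50600/5180 = -9.769.
k_N/k_P = (1.28×10^9/21600)·exp(-9.769) = 59259 × 5.719×10^-5 = 3.39.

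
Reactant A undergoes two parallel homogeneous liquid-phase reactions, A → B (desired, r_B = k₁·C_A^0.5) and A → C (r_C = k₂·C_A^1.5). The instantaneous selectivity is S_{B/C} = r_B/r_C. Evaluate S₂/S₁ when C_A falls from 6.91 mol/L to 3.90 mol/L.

S_{B/C} = (k₁/k₂)·C_A⁻¹, so S₂/S₁ = (C_{A,2}/C_{A,1})⁻¹.
= 6.91/3.90 = 1.77.
Selectivity toward B rises as C_A falls — low-concentration operation is favoured.

1.77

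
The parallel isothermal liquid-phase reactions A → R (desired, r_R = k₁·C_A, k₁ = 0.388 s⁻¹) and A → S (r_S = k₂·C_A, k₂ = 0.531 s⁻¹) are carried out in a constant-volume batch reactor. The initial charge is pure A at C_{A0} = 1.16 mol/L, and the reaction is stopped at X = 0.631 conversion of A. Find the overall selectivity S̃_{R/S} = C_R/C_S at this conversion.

C_A = C_{A0}(1−X) = 0.4280 mol/L.
Both paths are first order in A, so the instantaneous fraction to R is constant: dC_R/d(−C_A) = k₁/(k₁+k₂) = 0.4222.
C_R = 0.4222·(C_{A0}−C_A) = 0.4222×0.7320 = 0.309 mol/L.
C_S = (C_{A0}−C_A)−C_R = 0.4229 mol/L; S̃_{R/S} = 0.3090/0.4229 = 0.731.

0.731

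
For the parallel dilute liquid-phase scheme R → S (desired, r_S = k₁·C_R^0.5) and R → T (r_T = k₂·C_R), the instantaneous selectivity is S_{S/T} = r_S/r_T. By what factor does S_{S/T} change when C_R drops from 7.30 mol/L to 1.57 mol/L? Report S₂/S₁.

S_{S/T} = (k₁/k₂)·C_R^-0.5, so S₂/S₁ = (C_{R,2}/C_{R,1})^-0.5.
= (1.57/7.30)^(-0.5) = (0.2151)^(-0.5) = 2.16.
Selectivity toward S rises as C_R falls — low-concentration operation is favoured.

2.16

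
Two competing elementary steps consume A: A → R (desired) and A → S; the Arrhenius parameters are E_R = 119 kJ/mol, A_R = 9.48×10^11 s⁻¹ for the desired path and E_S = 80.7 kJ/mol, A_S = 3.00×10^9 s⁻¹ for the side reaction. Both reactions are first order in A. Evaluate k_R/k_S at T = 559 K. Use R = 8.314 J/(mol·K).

0.0833

Since both paths have the same order in A, the concentration cancels and S_{R/S} = k_R/k_S = (A_R/A_S)·exp[(E_S−E_R)/(RT)].
(E_S−E_R)/(RT) = (80.7−119)×10³/(8.314×559) = -38300/4648 = -8.241.
k_R/k_S = (9.48×10^11/3.00×10^9)·exp(-8.241) = 316.0 × 2.636×10^-4 = 0.0833.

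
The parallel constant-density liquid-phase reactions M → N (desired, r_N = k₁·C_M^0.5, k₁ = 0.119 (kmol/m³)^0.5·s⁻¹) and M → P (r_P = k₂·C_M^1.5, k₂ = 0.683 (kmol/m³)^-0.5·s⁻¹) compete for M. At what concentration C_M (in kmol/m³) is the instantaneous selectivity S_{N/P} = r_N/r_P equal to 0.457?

0.381 kmol/m³

S_{N/P} = (k₁/k₂)·C_M⁻¹ ⇒ C_M = (S·k₂/k₁)^(-1).
= (0.457×0.683/0.119)^(-1) = (2.623)^(-1) = 0.381 kmol/m³.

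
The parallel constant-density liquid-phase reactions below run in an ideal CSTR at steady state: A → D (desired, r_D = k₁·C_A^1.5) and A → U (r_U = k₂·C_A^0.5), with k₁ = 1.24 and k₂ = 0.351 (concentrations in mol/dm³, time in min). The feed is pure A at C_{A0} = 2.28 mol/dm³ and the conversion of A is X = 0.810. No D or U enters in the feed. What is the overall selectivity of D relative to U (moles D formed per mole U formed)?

Exit C_A = C_{A0}(1−X) = 2.28×0.190 = 0.4332 mol/dm³.
In a CSTR the entire volume is at exit conditions, so r_D = 1.24×0.4332^1.5 = 0.3536 and r_U = 0.351×0.4332^0.5 = 0.2310.
Overall selectivity = C_D/C_U = r_Dτ/(r_Uτ) = r_D/r_U = 1.53.

1.53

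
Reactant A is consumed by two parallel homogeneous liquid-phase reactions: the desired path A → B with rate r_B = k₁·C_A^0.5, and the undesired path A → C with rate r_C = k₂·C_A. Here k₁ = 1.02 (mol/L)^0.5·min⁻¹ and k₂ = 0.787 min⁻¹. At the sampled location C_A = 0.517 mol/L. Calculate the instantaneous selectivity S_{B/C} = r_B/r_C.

S_{B/C} = r_B/r_C = (k₁·C_A^0.5)/(k₂·C_A) = (k₁/k₂)·C_A^-0.5.
= (1.02×0.5170^0.5) / (0.787×0.5170) = 0.7334/0.4069 = 1.80.
The undesired path is higher order in A, so low C_A (CSTR or dilute feed) favours B.

1.80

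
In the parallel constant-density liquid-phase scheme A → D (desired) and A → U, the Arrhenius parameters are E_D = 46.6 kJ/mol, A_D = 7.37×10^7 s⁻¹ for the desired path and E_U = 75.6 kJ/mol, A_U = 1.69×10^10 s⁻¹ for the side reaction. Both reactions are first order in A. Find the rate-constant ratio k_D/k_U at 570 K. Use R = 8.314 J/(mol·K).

With equal orders, S_{D/U} = k_D/k_U = (A_D/A_U)·exp[(E_U−E_D)/(RT)].
(E_U−E_D)/(RT) = (75.6−46.6)×10³/(8.314×570) = 29000/4739 = 6.119.
k_D/k_U = (7.37×10^7/1.69×10^10)·exp(6.119) = 0.004361 × 454.6 = 1.98.
Since E_D < E_U, lowering the temperature improves selectivity toward D.

1.98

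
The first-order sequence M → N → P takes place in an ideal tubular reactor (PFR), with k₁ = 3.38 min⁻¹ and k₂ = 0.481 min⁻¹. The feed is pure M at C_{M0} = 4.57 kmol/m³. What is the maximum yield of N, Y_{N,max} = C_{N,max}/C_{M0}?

0.724

For a first-order series the maximum intermediate yield is C_{N,max}/C_{M0} = (k₁/k₂)^[k₂/(k₂−k₁)].
= (3.38/0.481)^(0.481/(0.481−3.38)) = (7.027)^(-0.1659) = 0.7236.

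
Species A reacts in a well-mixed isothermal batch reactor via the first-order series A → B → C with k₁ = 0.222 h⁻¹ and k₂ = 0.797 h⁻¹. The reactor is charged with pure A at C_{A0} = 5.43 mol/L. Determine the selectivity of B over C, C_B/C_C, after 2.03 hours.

The intermediate concentration in a first-order A→B→C sequence is C_B = k₁C_{A0}(e^(−k₁t) − e^(−k₂t))/(k₂−k₁).
e^(−k₁t) = e^(−0.222×2.03) = e^(−0.4507) = 0.6372; e^(−k₂t) = e^(−1.618) = 0.1983.
C_B = 0.222×5.43/(0.797−0.222) × (0.6372−0.1983) = 2.096×0.4389 = 0.9201 mol/L.
C_A = C_{A0}e^(−k₁t) = 3.460 mol/L, so C_C = C_{A0}−C_A−C_B = 1.050 mol/L; C_B/C_C = 0.876.

0.876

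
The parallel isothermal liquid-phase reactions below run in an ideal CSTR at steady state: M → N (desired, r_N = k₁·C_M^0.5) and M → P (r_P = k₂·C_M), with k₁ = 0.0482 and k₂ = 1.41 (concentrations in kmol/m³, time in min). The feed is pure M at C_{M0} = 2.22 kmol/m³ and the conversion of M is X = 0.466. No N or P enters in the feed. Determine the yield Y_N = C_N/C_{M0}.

Exit C_M = C_{M0}(1−X) = 2.22×0.534 = 1.185 kmol/m³.
Rates in a CSTR are evaluated at the outlet concentration: r_N = 0.0482×1.185^0.5 = 0.05248, r_P = 1.41×1.185 = 1.672.
Fraction of consumed M going to N: r_N/(r_N+r_P) = 0.03044.
C_N = 0.03044·C_{M0}·X = 0.03044×2.22×0.466 = 0.0315 kmol/m³; Y_N = C_N/C_{M0} = 0.0142.

0.0142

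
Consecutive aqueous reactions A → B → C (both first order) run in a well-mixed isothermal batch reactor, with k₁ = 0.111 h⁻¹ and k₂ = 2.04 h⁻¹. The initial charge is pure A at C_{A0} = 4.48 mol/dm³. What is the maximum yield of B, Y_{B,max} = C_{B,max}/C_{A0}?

0.0460

At the optimum, C_{B,max}/C_{A0} = (k₁/k₂)^[k₂/(k₂−k₁)].
= (0.111/2.04)^(2.04/(2.04−0.111)) = (0.05441)^(1.058) = 0.04602.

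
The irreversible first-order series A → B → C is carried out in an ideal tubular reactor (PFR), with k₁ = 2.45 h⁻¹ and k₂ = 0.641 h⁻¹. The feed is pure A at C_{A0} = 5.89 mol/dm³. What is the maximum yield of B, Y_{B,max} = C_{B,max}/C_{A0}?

0.622

For a first-order series the maximum intermediate yield is C_{B,max}/C_{A0} = (k₁/k₂)^[k₂/(k₂−k₁)].
= (2.45/0.641)^(0.641/(0.641−2.45)) = (3.822)^(-0.3543) = 0.6218.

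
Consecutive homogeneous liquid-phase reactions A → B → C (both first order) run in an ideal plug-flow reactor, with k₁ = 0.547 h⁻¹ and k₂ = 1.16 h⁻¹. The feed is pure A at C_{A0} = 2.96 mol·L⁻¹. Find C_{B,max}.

0.714 mol·L⁻¹

Evaluating C_B at τ_opt = ln(k₂/k₁)/(k₂−k₁) gives C_{B,max}/C_{A0} = (k₁/k₂)^[k₂/(k₂−k₁)].
= (0.547/1.16)^(1.16/(1.16−0.547)) = (0.4716)^(1.892) = 0.2411.
C_{B,max} = 0.2411×2.96 = 0.714 mol·L⁻¹.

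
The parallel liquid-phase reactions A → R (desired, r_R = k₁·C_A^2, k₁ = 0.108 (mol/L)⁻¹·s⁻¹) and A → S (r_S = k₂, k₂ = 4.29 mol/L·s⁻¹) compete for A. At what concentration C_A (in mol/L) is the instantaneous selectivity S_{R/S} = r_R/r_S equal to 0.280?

3.33 mol/L

S_{R/S} = (k₁/k₂)·C_A^2 ⇒ C_A = (S·k₂/k₁)^(0.5).
= (0.280×4.29/0.108)^(0.5) = (11.12)^(0.5) = 3.33 mol/L.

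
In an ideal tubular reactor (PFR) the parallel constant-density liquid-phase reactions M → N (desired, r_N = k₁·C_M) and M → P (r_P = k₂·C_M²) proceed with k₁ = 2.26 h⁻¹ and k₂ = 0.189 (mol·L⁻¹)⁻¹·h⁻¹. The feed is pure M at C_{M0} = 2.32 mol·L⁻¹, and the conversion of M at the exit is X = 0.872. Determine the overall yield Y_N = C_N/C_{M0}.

0.788

C_M = C_{M0}(1−X) = 0.2970 mol·L⁻¹.
Along a PFR/batch, dC_N/dC_M = −r_N/(r_N+r_P) = −k₁/(k₁+k₂·C_M).
Integrating from C_{M0} to C_M: C_N = (2.26/0.189)·ln[(2.26+0.189·2.32)/(2.26+0.189·0.297)] = 11.96·ln(2.698/2.316) = 1.827 mol·L⁻¹.
Y_N = C_N/C_{M0} = 1.827/2.32 = 0.788.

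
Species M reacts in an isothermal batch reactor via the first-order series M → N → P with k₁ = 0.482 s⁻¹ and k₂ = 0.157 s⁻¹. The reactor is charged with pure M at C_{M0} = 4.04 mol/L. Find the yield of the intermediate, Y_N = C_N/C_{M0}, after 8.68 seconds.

The intermediate concentration in a first-order A→B→C sequence is C_N = k₁C_{M0}(e^(−k₁t) − e^(−k₂t))/(k₂−k₁).
e^(−k₁t) = e^(−0.482×8.68) = e^(−4.184) = 0.01524; e^(−k₂t) = e^(−1.363) = 0.2560.
C_N = 0.482×4.04/(0.157−0.482) × (0.01524−0.2560) = (-5.992)×(-0.2407) = 1.442 mol/L.
Y_N = C_N/C_{M0} = 1.442/4.04 = 0.357.

0.357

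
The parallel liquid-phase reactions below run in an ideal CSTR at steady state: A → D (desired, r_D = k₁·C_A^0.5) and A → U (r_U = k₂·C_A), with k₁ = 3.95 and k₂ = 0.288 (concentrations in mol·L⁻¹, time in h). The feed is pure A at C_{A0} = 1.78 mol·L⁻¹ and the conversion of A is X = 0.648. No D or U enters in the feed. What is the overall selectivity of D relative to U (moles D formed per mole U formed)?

17.3

Exit C_A = C_{A0}(1−X) = 1.78×0.352 = 0.6266 mol·L⁻¹.
A CSTR operates uniformly at the exit composition, giving r_D = 3.127 and r_U = 0.1804 (each k·C_A^n at C_A = 0.6266).
Overall selectivity = C_D/C_U = r_Dτ/(r_Uτ) = r_D/r_U = 17.3.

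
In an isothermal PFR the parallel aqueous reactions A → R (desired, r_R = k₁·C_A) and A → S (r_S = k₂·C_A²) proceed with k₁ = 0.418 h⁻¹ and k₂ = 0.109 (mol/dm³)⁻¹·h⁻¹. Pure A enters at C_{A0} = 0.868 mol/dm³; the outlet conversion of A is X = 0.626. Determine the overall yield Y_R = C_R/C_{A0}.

0.542

C_A = C_{A0}(1−X) = 0.3246 mol/dm³.
Along a PFR/batch, dC_R/dC_A = −r_R/(r_R+r_S) = −k₁/(k₁+k₂·C_A).
Integrating from C_{A0} to C_A: C_R = (0.418/0.109)·ln[(0.418+0.109·0.868)/(0.418+0.109·0.325)] = 3.835·ln(0.5126/0.4534) = 0.4708 mol/dm³.
Y_R = C_R/C_{A0} = 0.4708/0.868 = 0.542.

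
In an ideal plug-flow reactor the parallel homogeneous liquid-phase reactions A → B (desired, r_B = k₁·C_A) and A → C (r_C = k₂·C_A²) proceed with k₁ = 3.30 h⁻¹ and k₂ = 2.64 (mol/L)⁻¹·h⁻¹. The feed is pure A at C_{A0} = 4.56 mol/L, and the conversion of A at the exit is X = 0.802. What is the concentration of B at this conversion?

1.24 mol/L

C_A = C_{A0}(1−X) = 0.9029 mol/L.
Along a PFR/batch, dC_B/dC_A = −r_B/(r_B+r_C) = −k₁/(k₁+k₂·C_A).
Integrating from C_{A0} to C_A: C_B = (3.30/2.64)·ln[(3.30+2.64·4.56)/(3.30+2.64·0.903)] = 1.250·ln(15.34/5.684) = 1.241 mol/L.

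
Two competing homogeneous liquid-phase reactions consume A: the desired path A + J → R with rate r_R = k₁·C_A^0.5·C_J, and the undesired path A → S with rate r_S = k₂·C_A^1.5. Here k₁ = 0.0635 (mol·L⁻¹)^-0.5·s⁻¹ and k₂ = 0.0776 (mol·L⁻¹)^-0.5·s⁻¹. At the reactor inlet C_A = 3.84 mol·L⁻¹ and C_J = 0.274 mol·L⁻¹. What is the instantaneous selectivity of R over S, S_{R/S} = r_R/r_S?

0.0584

S_{R/S} = r_R/r_S = (k₁·C_A^0.5·C_J)/(k₂·C_A^1.5) = (k₁/k₂)·C_A⁻¹·C_J.
= (0.0635×3.840^0.5×0.2740) / (0.0776×3.840^1.5) = 0.03409/0.5839 = 0.0584.
The undesired path is higher order in A, so low C_A (CSTR or dilute feed) favours R.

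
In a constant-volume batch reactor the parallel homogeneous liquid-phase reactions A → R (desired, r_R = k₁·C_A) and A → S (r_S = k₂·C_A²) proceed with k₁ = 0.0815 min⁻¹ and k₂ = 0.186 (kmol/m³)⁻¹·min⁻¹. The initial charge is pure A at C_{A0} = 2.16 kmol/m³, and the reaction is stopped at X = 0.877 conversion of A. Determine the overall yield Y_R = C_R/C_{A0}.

C_A = C_{A0}(1−X) = 0.2657 kmol/m³.
Along a PFR/batch, dC_R/dC_A = −r_R/(r_R+r_S) = −k₁/(k₁+k₂·C_A).
Integrating from C_{A0} to C_A: C_R = (0.0815/0.186)·ln[(0.0815+0.186·2.16)/(0.0815+0.186·0.266)] = 0.4382·ln(0.4833/0.1309) = 0.5723 kmol/m³.
Y_R = C_R/C_{A0} = 0.5723/2.16 = 0.265.

0.265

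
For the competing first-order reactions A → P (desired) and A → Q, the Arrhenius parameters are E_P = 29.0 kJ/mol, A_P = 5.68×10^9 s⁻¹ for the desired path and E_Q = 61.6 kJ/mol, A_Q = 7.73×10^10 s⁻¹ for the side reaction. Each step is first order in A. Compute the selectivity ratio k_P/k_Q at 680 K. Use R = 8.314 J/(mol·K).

23.5

Since both paths have the same order in A, the concentration cancels and S_{P/Q} = k_P/k_Q = (A_P/A_Q)·exp[(E_Q−E_P)/(RT)].
(E_Q−E_P)/(RT) = (61.6−29.0)×10³/(8.314×680) = 32600/5654 = 5.766.
k_P/k_Q = (5.68×10^9/7.73×10^10)·exp(5.766) = 0.07348 × 319.4 = 23.5.
Since E_P < E_Q, lowering the temperature improves selectivity toward P.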